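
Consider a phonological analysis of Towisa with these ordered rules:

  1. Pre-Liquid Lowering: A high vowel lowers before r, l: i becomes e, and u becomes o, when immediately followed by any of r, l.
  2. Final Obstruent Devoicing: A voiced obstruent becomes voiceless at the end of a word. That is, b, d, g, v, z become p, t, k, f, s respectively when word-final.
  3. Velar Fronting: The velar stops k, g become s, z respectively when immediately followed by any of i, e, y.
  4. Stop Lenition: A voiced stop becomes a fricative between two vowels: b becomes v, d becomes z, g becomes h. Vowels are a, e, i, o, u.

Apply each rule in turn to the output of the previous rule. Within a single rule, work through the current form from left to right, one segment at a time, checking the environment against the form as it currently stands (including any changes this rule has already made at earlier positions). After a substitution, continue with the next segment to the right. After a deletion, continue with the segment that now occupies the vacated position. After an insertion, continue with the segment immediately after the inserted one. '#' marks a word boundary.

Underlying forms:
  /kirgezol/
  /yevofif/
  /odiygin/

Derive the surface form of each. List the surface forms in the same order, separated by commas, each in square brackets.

/kirgezol/:
  1 Pre-Liquid Lowering: [kirgezol] → [kergezol]
  2 Final Obstruent Devoicing: no change — [kergezol]
  3 Velar Fronting: [kergezol] → [serzezol]
  4 Stop Lenition: no change — [serzezol]
/yevofif/:
  1 Pre-Liquid Lowering: no change — [yevofif]
  2 Final Obstruent Devoicing: no change — [yevofif]
  3 Velar Fronting: no change — [yevofif]
  4 Stop Lenition: no change — [yevofif]
/odiygin/:
  1 Pre-Liquid Lowering: no change — [odiygin]
  2 Final Obstruent Devoicing: no change — [odiygin]
  3 Velar Fronting: [odiygin] → [odiyzin]
  4 Stop Lenition: [odiyzin] → [oziyzin]

[serzezol], [yevofif], [oziyzin]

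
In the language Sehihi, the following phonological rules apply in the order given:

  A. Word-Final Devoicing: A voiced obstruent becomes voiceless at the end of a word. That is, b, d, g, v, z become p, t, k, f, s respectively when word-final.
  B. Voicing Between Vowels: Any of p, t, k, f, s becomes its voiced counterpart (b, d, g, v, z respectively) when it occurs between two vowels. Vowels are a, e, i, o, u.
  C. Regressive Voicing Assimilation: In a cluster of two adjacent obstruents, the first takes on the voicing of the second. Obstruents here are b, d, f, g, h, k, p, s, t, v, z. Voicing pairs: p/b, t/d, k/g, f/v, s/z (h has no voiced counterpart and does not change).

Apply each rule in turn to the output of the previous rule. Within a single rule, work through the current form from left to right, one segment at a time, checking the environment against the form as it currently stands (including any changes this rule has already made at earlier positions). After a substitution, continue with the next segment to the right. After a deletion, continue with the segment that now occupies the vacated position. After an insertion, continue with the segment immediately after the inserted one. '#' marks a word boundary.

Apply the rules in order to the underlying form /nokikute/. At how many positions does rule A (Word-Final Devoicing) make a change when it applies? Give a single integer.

A Word-Final Devoicing: no change — [nokikute]
B Voicing Between Vowels: [nokikute] → [nogigude]
C Regressive Voicing Assimilation: no change — [nogigude]
Rule A changed 0 position(s).

0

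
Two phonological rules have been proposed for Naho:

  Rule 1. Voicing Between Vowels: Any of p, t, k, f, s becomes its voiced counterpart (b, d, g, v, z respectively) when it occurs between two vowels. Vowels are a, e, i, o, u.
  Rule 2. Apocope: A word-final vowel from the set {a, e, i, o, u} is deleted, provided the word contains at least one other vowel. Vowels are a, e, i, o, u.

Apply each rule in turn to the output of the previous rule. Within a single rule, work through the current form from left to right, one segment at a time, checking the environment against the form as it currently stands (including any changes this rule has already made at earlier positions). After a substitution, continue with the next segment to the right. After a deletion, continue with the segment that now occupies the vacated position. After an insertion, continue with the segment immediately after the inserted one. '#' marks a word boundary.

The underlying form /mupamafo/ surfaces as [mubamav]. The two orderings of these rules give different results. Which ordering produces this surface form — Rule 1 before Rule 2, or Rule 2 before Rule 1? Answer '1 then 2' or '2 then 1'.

1 then 2

Order 1 then 2:
  1 Voicing Between Vowels: [mupamafo] → [mubamavo]
  2 Apocope: [mubamavo] → [mubamav]
  result: [mubamav]
Order 2 then 1:
  2 Apocope: [mupamafo] → [mupamaf]
  1 Voicing Between Vowels: [mupamaf] → [mubamaf]
  result: [mubamaf]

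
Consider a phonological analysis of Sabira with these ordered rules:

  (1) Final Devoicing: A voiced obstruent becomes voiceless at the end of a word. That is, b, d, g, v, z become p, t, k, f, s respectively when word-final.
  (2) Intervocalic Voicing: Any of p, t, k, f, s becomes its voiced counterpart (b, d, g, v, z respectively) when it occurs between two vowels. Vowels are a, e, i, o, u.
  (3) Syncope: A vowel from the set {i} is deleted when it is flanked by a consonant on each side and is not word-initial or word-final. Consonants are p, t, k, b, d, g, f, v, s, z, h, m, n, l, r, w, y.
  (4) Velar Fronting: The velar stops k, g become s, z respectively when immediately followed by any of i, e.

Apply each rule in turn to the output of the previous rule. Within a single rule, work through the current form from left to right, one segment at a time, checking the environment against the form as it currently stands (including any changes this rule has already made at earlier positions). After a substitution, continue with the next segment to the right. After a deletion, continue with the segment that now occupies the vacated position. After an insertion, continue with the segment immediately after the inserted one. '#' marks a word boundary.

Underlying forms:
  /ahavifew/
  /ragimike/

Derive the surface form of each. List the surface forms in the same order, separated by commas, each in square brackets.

/ahavifew/:
  (1) Final Devoicing: no change — [ahavifew]
  (2) Intervocalic Voicing: [ahavifew] → [ahavivew]
  (3) Syncope: [ahavivew] → [ahavvew]
  (4) Velar Fronting: no change — [ahavvew]
/ragimike/:
  (1) Final Devoicing: no change — [ragimike]
  (2) Intervocalic Voicing: [ragimike] → [ragimige]
  (3) Syncope: [ragimige] → [ragmge]
  (4) Velar Fronting: [ragmge] → [ragmze]

[ahavvew], [ragmze]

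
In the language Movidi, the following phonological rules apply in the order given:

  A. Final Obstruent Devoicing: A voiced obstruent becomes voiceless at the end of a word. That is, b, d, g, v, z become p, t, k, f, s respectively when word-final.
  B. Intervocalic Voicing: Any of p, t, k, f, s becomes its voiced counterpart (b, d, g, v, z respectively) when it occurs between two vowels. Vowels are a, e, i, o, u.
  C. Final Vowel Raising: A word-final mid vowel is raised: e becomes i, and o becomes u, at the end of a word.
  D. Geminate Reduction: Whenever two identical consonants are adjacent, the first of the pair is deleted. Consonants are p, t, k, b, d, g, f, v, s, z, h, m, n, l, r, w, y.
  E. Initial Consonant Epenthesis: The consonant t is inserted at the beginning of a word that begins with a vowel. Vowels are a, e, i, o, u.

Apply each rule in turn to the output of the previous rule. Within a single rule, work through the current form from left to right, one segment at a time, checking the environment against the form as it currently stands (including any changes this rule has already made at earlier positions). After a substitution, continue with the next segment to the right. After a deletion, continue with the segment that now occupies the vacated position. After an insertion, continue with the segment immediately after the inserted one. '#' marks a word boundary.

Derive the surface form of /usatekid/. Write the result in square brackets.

[tuzadegit]

A Final Obstruent Devoicing: [usatekid] → [usatekit]
B Intervocalic Voicing: [usatekit] → [uzadegit]
C Final Vowel Raising: no change — [uzadegit]
D Geminate Reduction: no change — [uzadegit]
E Initial Consonant Epenthesis: [uzadegit] → [tuzadegit]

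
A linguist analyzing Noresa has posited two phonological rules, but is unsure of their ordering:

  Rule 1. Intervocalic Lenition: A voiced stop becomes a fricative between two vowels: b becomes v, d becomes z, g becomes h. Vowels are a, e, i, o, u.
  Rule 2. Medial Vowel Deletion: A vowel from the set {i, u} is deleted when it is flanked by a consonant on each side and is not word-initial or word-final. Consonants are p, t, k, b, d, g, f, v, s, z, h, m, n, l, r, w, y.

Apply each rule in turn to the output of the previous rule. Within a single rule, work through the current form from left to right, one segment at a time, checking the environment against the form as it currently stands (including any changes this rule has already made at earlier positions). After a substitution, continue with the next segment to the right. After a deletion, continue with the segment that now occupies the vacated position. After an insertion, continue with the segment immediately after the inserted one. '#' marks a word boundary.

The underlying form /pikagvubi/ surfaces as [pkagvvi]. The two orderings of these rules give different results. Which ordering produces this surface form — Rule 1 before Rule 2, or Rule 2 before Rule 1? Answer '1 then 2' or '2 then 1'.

Order 1 then 2:
  1 Intervocalic Lenition: [pikagvubi] → [pikagvuvi]
  2 Medial Vowel Deletion: [pikagvuvi] → [pkagvvi]
  result: [pkagvvi]
Order 2 then 1:
  2 Medial Vowel Deletion: [pikagvubi] → [pkagvbi]
  1 Intervocalic Lenition: no change — [pkagvbi]
  result: [pkagvbi]

1 then 2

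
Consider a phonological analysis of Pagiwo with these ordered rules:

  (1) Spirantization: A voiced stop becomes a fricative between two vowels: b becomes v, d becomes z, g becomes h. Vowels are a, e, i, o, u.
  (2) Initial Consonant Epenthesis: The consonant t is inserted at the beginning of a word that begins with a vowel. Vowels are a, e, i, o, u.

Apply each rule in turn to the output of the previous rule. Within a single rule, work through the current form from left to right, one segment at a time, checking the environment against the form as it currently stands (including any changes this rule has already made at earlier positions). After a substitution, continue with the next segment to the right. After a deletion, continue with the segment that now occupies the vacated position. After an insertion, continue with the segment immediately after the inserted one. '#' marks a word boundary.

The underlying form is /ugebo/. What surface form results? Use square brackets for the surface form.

(1) Spirantization: [ugebo] → [uhevo]
(2) Initial Consonant Epenthesis: [uhevo] → [tuhevo]

[tuhevo]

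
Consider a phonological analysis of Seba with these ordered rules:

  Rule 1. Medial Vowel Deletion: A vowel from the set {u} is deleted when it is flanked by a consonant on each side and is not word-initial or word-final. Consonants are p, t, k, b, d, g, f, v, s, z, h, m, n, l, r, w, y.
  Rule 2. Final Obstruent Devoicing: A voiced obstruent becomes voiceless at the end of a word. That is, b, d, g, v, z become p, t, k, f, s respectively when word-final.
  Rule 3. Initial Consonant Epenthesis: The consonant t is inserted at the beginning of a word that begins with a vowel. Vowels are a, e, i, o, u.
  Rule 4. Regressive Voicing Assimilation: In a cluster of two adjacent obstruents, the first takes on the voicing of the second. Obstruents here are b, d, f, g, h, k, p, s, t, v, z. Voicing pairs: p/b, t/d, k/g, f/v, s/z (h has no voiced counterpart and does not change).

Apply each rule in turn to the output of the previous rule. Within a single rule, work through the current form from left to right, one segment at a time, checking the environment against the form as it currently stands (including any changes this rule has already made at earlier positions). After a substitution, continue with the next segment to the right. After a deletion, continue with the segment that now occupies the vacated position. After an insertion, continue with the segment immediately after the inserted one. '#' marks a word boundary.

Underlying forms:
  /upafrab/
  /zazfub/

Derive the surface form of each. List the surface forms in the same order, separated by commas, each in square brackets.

[tupafrap], [zasfp]

/upafrab/:
  Rule 1 Medial Vowel Deletion: no change — [upafrab]
  Rule 2 Final Obstruent Devoicing: [upafrab] → [upafrap]
  Rule 3 Initial Consonant Epenthesis: [upafrap] → [tupafrap]
  Rule 4 Regressive Voicing Assimilation: no change — [tupafrap]
/zazfub/:
  Rule 1 Medial Vowel Deletion: [zazfub] → [zazfb]
  Rule 2 Final Obstruent Devoicing: [zazfb] → [zazfp]
  Rule 3 Initial Consonant Epenthesis: no change — [zazfp]
  Rule 4 Regressive Voicing Assimilation: [zazfp] → [zasfp]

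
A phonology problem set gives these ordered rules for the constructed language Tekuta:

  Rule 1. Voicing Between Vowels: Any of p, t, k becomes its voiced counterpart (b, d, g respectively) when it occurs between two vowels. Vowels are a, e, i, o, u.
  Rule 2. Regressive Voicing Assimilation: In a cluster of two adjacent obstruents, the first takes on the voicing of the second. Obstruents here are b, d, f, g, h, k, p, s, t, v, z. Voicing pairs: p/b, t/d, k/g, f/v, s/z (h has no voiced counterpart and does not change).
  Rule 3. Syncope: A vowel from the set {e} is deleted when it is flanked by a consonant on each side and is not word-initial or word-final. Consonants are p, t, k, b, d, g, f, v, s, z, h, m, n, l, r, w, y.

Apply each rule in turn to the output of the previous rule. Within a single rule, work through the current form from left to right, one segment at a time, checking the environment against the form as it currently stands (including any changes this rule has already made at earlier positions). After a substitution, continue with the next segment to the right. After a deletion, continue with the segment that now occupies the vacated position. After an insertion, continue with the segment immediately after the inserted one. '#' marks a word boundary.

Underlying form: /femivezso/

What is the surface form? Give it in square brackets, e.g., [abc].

[fmivsso]

Rule 1 Voicing Between Vowels: no change — [femivezso]
Rule 2 Regressive Voicing Assimilation: [femivezso] → [femivesso]
Rule 3 Syncope: [femivesso] → [fmivsso]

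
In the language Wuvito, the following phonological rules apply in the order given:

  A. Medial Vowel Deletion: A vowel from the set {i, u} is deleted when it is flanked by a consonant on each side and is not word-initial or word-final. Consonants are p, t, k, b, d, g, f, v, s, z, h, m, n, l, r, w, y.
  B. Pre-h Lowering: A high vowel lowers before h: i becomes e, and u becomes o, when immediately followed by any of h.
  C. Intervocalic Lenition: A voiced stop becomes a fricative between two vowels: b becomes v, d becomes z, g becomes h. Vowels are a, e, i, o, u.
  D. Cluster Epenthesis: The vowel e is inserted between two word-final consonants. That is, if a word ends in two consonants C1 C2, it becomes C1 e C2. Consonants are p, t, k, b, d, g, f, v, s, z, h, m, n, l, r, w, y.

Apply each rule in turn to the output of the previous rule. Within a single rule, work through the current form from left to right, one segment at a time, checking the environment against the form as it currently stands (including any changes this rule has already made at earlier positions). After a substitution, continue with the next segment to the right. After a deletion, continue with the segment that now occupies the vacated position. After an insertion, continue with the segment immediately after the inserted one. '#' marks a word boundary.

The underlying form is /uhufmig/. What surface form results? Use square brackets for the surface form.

[ohfmeg]

A Medial Vowel Deletion: [uhufmig] → [uhfmg]
B Pre-h Lowering: [uhfmg] → [ohfmg]
C Intervocalic Lenition: no change — [ohfmg]
D Cluster Epenthesis: [ohfmg] → [ohfmeg]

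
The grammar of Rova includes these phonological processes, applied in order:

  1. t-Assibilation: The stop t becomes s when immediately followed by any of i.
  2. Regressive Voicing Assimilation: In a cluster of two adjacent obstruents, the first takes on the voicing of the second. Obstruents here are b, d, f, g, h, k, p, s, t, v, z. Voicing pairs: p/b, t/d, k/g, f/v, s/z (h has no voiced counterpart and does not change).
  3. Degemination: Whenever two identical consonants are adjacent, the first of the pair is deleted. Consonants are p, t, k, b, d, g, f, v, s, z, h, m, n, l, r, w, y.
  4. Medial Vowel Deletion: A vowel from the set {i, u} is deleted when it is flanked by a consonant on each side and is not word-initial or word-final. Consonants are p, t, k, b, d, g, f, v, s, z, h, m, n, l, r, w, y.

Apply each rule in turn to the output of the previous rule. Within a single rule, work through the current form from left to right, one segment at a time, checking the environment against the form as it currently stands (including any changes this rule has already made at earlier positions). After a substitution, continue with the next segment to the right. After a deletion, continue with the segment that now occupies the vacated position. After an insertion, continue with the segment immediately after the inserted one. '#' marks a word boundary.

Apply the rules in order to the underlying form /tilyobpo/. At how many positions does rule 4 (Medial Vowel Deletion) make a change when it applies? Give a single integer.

1

1 t-Assibilation: [tilyobpo] → [silyobpo]
2 Regressive Voicing Assimilation: [silyobpo] → [silyoppo]
3 Degemination: [silyoppo] → [silyopo]
4 Medial Vowel Deletion: [silyopo] → [slyopo]
Rule 4 changed 1 position(s).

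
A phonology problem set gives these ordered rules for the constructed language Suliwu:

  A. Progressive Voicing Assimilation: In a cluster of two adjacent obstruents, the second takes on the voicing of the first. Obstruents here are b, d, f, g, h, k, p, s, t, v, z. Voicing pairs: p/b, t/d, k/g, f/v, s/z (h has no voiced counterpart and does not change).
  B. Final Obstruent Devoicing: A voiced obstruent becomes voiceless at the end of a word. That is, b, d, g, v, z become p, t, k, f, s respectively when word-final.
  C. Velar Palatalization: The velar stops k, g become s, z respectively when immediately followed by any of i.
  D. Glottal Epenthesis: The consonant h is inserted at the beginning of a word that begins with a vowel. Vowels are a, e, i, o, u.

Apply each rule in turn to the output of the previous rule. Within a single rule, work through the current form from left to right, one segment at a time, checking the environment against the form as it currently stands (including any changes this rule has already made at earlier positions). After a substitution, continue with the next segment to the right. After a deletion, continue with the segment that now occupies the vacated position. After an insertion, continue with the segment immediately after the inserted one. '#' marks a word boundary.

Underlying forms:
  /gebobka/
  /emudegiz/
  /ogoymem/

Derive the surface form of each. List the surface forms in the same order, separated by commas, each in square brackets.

[gebobga], [hemudezis], [hogoymem]

/gebobka/:
  A Progressive Voicing Assimilation: [gebobka] → [gebobga]
  B Final Obstruent Devoicing: no change — [gebobga]
  C Velar Palatalization: no change — [gebobga]
  D Glottal Epenthesis: no change — [gebobga]
/emudegiz/:
  A Progressive Voicing Assimilation: no change — [emudegiz]
  B Final Obstruent Devoicing: [emudegiz] → [emudegis]
  C Velar Palatalization: [emudegis] → [emudezis]
  D Glottal Epenthesis: [emudezis] → [hemudezis]
/ogoymem/:
  A Progressive Voicing Assimilation: no change — [ogoymem]
  B Final Obstruent Devoicing: no change — [ogoymem]
  C Velar Palatalization: no change — [ogoymem]
  D Glottal Epenthesis: [ogoymem] → [hogoymem]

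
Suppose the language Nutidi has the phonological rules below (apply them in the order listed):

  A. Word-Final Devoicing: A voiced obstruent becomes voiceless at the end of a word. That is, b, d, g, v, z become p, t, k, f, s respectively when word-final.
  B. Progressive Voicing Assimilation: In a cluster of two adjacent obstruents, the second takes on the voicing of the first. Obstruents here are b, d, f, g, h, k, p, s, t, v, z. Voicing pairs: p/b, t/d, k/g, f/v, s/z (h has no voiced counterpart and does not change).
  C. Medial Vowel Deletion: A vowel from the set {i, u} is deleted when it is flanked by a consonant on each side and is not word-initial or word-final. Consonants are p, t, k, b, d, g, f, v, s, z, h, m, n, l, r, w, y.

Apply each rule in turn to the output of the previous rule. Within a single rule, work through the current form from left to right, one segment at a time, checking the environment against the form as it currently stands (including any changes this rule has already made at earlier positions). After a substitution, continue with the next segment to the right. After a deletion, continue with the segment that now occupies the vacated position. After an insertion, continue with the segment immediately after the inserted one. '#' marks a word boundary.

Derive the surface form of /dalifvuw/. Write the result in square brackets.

[dalffw]

A Word-Final Devoicing: no change — [dalifvuw]
B Progressive Voicing Assimilation: [dalifvuw] → [daliffuw]
C Medial Vowel Deletion: [daliffuw] → [dalffw]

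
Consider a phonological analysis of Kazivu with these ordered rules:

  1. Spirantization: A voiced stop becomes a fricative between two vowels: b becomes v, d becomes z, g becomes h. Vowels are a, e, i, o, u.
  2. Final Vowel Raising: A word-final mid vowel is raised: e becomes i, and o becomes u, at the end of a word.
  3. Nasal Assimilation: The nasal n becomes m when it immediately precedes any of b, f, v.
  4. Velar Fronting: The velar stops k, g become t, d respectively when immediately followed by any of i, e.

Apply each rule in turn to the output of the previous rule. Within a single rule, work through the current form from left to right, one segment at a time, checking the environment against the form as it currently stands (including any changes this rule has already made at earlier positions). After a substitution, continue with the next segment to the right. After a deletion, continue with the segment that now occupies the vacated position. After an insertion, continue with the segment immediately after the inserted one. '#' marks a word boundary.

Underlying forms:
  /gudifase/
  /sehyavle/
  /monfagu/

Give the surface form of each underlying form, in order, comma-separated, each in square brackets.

/gudifase/:
  1 Spirantization: [gudifase] → [guzifase]
  2 Final Vowel Raising: [guzifase] → [guzifasi]
  3 Nasal Assimilation: no change — [guzifasi]
  4 Velar Fronting: no change — [guzifasi]
/sehyavle/:
  1 Spirantization: no change — [sehyavle]
  2 Final Vowel Raising: [sehyavle] → [sehyavli]
  3 Nasal Assimilation: no change — [sehyavli]
  4 Velar Fronting: no change — [sehyavli]
/monfagu/:
  1 Spirantization: [monfagu] → [monfahu]
  2 Final Vowel Raising: no change — [monfahu]
  3 Nasal Assimilation: [monfahu] → [momfahu]
  4 Velar Fronting: no change — [momfahu]

[guzifasi], [sehyavli], [momfahu]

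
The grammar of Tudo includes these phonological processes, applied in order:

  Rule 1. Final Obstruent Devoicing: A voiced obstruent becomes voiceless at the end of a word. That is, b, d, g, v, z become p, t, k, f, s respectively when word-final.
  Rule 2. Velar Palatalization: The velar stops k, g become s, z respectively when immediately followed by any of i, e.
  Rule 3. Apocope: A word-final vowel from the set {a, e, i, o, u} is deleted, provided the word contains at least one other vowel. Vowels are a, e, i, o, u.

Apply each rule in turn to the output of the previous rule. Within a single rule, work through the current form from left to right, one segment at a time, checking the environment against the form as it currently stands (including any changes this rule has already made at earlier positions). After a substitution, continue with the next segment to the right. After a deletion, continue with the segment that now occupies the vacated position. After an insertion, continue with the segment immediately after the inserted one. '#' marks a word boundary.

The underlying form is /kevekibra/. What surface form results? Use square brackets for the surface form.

[sevesibr]

Rule 1 Final Obstruent Devoicing: no change — [kevekibra]
Rule 2 Velar Palatalization: [kevekibra] → [sevesibra]
Rule 3 Apocope: [sevesibra] → [sevesibr]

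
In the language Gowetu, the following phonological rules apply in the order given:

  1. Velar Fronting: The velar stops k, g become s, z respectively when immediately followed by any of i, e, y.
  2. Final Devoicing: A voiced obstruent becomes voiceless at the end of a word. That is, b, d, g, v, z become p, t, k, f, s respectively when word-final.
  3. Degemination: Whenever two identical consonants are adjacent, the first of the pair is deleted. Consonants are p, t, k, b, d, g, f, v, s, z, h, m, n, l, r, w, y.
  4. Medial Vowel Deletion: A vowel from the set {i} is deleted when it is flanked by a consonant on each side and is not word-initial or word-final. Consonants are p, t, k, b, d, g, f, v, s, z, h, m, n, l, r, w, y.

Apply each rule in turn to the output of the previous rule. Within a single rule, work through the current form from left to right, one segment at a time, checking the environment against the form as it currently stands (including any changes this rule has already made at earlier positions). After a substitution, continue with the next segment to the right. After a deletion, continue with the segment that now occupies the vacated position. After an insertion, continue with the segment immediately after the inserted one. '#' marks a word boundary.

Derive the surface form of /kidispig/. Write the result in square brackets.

[sdspk]

1 Velar Fronting: [kidispig] → [sidispig]
2 Final Devoicing: [sidispig] → [sidispik]
3 Degemination: no change — [sidispik]
4 Medial Vowel Deletion: [sidispik] → [sdspk]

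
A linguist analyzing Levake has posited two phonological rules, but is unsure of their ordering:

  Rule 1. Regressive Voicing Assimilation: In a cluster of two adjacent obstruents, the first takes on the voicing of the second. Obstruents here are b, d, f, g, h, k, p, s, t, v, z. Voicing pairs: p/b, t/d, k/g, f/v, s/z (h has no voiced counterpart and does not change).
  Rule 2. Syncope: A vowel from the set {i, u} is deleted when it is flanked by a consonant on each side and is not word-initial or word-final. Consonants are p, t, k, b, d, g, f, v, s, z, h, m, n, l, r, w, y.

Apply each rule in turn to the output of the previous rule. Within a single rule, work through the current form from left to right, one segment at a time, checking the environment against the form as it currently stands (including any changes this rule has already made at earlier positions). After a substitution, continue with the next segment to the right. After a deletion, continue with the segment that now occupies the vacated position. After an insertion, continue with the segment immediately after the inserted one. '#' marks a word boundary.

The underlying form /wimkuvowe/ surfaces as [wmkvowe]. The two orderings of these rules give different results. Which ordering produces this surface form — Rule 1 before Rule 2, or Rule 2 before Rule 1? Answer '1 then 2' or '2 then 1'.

1 then 2

Order 1 then 2:
  1 Regressive Voicing Assimilation: no change — [wimkuvowe]
  2 Syncope: [wimkuvowe] → [wmkvowe]
  result: [wmkvowe]
Order 2 then 1:
  2 Syncope: [wimkuvowe] → [wmkvowe]
  1 Regressive Voicing Assimilation: [wmkvowe] → [wmgvowe]
  result: [wmgvowe]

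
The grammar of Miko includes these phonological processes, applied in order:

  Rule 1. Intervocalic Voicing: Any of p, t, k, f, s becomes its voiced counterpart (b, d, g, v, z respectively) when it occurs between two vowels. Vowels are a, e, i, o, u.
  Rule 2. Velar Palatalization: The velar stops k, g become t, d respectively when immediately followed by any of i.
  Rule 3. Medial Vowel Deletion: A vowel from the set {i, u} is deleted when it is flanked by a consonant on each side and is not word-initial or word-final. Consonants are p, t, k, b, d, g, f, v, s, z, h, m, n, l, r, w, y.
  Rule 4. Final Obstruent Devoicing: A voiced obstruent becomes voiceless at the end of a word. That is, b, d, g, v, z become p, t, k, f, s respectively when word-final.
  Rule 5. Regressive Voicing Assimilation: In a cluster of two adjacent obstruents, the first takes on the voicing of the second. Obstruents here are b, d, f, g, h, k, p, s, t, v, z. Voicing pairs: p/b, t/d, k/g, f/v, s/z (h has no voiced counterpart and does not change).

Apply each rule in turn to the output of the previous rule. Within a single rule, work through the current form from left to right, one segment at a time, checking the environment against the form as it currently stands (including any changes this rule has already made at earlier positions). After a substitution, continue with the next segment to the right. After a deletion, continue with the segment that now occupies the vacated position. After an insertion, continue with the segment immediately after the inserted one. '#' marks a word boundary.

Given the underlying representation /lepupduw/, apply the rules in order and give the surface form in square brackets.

[lepbdw]

Rule 1 Intervocalic Voicing: [lepupduw] → [lebupduw]
Rule 2 Velar Palatalization: no change — [lebupduw]
Rule 3 Medial Vowel Deletion: [lebupduw] → [lebpdw]
Rule 4 Final Obstruent Devoicing: no change — [lebpdw]
Rule 5 Regressive Voicing Assimilation: [lebpdw] → [lepbdw]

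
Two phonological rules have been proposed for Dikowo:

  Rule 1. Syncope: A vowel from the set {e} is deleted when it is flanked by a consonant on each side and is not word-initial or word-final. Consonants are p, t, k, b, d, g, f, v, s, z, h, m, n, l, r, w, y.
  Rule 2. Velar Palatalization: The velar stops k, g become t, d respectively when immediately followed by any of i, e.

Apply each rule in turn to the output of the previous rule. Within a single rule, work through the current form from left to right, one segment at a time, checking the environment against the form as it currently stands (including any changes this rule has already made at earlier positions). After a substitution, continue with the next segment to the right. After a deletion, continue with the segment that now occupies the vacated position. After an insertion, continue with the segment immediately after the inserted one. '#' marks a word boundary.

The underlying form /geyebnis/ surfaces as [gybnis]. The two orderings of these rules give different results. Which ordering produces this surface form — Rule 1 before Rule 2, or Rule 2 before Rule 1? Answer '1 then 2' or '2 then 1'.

Order 1 then 2:
  1 Syncope: [geyebnis] → [gybnis]
  2 Velar Palatalization: no change — [gybnis]
  result: [gybnis]
Order 2 then 1:
  2 Velar Palatalization: [geyebnis] → [deyebnis]
  1 Syncope: [deyebnis] → [dybnis]
  result: [dybnis]

1 then 2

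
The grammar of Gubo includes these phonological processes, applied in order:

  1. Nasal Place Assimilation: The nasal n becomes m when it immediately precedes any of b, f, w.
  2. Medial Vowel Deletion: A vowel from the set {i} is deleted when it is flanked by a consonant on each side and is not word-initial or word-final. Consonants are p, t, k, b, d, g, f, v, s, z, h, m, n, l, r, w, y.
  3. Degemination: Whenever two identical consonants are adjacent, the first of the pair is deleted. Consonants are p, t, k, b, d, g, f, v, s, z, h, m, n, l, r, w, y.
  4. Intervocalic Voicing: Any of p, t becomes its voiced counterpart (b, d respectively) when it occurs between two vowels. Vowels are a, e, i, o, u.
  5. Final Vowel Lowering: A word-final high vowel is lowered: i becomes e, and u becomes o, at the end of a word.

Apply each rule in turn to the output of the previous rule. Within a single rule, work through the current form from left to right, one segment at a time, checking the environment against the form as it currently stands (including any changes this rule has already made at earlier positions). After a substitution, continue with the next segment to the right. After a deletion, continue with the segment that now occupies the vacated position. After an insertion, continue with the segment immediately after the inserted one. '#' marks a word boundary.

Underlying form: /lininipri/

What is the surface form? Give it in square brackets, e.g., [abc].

1 Nasal Place Assimilation: no change — [lininipri]
2 Medial Vowel Deletion: [lininipri] → [lnnpri]
3 Degemination: [lnnpri] → [lnpri]
4 Intervocalic Voicing: no change — [lnpri]
5 Final Vowel Lowering: [lnpri] → [lnpre]

[lnpre]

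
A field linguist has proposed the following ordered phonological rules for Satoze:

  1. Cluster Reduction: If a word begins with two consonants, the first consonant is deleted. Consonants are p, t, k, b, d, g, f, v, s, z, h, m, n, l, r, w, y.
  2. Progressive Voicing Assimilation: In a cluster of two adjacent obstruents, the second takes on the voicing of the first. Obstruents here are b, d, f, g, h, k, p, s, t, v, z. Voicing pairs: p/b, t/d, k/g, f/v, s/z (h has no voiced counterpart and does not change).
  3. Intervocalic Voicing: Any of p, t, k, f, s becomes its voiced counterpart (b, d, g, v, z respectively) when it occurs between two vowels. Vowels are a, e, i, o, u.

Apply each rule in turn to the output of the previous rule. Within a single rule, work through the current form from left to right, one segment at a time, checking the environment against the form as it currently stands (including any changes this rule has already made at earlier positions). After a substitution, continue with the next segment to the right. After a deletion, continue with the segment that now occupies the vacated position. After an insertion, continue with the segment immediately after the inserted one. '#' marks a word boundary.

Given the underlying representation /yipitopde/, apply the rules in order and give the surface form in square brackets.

[yibidopte]

1 Cluster Reduction: no change — [yipitopde]
2 Progressive Voicing Assimilation: [yipitopde] → [yipitopte]
3 Intervocalic Voicing: [yipitopte] → [yibidopte]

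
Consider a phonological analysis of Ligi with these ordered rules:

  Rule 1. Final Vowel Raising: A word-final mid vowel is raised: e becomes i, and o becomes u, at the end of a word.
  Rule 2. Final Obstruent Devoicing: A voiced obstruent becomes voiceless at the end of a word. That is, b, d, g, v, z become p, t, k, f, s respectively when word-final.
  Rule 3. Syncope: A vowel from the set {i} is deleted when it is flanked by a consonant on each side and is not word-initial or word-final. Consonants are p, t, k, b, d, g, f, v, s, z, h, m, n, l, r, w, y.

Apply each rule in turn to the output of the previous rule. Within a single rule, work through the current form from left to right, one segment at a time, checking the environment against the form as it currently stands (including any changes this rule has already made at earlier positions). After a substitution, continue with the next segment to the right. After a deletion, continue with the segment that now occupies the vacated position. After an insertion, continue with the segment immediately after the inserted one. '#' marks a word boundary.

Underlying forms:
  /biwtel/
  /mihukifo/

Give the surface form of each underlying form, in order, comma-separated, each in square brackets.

/biwtel/:
  Rule 1 Final Vowel Raising: no change — [biwtel]
  Rule 2 Final Obstruent Devoicing: no change — [biwtel]
  Rule 3 Syncope: [biwtel] → [bwtel]
/mihukifo/:
  Rule 1 Final Vowel Raising: [mihukifo] → [mihukifu]
  Rule 2 Final Obstruent Devoicing: no change — [mihukifu]
  Rule 3 Syncope: [mihukifu] → [mhukfu]

[bwtel], [mhukfu]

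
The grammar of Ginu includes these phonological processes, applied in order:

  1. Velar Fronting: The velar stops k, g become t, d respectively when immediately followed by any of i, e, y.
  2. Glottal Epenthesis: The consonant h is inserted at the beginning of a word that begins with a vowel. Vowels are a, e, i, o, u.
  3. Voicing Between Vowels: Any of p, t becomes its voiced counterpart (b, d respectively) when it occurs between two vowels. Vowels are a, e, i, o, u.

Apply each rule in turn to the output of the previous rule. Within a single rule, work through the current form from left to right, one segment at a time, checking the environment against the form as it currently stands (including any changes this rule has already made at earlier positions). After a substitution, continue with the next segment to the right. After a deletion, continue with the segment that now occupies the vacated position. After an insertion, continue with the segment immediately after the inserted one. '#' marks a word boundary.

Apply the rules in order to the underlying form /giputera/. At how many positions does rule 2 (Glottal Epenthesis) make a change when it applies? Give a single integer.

0

1 Velar Fronting: [giputera] → [diputera]
2 Glottal Epenthesis: no change — [diputera]
3 Voicing Between Vowels: [diputera] → [dibudera]
Rule 2 changed 0 position(s).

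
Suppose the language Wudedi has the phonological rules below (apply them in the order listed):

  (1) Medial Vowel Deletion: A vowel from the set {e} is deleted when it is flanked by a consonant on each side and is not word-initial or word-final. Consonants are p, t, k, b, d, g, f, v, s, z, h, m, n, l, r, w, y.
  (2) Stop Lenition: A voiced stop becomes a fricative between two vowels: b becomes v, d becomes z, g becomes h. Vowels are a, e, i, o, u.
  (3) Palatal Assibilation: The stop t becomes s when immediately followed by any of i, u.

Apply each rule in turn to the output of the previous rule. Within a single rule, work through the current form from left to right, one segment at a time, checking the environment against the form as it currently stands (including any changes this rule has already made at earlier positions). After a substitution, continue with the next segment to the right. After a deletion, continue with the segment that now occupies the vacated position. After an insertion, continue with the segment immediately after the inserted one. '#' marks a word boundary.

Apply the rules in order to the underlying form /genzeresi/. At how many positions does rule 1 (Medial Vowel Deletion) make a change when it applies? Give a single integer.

(1) Medial Vowel Deletion: [genzeresi] → [gnzrsi]
(2) Stop Lenition: no change — [gnzrsi]
(3) Palatal Assibilation: no change — [gnzrsi]
Rule 1 changed 3 position(s).

3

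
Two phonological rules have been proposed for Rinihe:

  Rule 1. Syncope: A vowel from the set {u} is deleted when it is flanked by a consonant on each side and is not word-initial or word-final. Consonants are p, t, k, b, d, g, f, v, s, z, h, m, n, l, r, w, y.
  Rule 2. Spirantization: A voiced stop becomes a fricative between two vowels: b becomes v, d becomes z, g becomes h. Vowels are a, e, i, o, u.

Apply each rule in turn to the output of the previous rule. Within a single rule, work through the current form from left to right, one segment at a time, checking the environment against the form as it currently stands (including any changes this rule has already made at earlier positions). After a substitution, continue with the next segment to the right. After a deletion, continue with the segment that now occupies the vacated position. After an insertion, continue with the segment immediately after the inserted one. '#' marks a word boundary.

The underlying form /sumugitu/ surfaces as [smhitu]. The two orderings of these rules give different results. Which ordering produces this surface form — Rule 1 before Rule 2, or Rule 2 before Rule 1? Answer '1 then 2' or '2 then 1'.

Order 1 then 2:
  1 Syncope: [sumugitu] → [smgitu]
  2 Spirantization: no change — [smgitu]
  result: [smgitu]
Order 2 then 1:
  2 Spirantization: [sumugitu] → [sumuhitu]
  1 Syncope: [sumuhitu] → [smhitu]
  result: [smhitu]

2 then 1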